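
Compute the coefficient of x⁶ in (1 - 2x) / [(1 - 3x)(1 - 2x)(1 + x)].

Partial fractions give a closed form: a_n = (3/4)·3^n + (1/4)·(-1)^n.
At n = 6: a_6 = 547.

547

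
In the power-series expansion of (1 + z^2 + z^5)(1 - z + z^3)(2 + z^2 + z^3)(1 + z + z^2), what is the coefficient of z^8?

3

(1 + z^2 + z^5) has coefficients 1,0,1,0,0,1 for degrees 0…5.
(1 - z + z^3) has coefficients 1,-1,0,1,0,0,0,0,0 for degrees 0…8.
Multiplying by (2 + z^2 + z^3) gives running coefficients 2,-2,1,2,-1,1,1,0,0 for degrees 0…8.
Finally multiplying by (1 + z + z^2), the product of all factors after the first has coefficients 2,0,1,1,2,2,1,2,1 for degrees 0…8.
[z^8] = 1·1 + 1·1 + 1·1 = 3.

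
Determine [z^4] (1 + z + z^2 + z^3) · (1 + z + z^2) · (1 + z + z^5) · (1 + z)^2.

22

(1 + z + z^2 + z^3) has coefficients 1,1,1,1 for degrees 0…3.
(1 + z + z^2) has coefficients 1,1,1,0,0 for degrees 0…4.
Multiplying by (1 + z + z^5) gives running coefficients 1,2,2,1,0 for degrees 0…4.
Finally multiplying by (1 + z)^2, the product of all factors after the first has coefficients 1,4,7,7,4 for degrees 0…4.
[z^4] = 1·4 + 1·7 + 1·7 + 1·4 = 22.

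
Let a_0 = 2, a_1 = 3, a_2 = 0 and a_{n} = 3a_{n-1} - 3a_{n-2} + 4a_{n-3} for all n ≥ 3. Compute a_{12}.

11519

The ordinary generating function has denominator 1 - 3q + 3q^2 - 4q^3.
Iterating the recurrence: a_0,…,a_{12} = 2, 3, 0, -1, 9, 30, 59, 123, 312, 803, 1965, 4734, 11519.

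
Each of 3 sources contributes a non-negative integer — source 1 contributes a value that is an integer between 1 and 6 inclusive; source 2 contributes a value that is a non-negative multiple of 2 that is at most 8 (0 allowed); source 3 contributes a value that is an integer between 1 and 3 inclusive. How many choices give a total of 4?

4

The generating function for the choices is (z + z^2 + z^3 + z^4 + z^5 + z^6)·(1 + z^2 + z^4 + z^6 + z^8)·(z + z^2 + z^3); the count is [z^4].
(z + z^2 + z^3 + z^4 + z^5 + z^6) has coefficients 0,1,1,1,1 for degrees 0…4.
(1 + z^2 + z^4 + z^6 + z^8) has coefficients 1,0,1,0,1 for degrees 0…4.
Finally multiplying by (z + z^2 + z^3), the product of all factors after the first has coefficients 0,1,1,2,1 for degrees 0…4.
[z^4] = 1·2 + 1·1 + 1·1 + 1·0 = 4.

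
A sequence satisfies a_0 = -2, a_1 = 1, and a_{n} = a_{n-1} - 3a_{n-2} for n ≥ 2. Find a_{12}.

The ordinary generating function has denominator 1 - x + 3x^2.
Iterating the recurrence: a_0,…,a_{12} = -2, 1, 7, 4, -17, -29, 22, 109, 43, -284, -413, 439, 1678.

1678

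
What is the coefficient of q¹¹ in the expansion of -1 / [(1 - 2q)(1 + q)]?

Partial fractions give a closed form: a_n = (-2/3)·2^n + (-1/3)·(-1)^n.
At n = 11: a_11 = -1365.

-1365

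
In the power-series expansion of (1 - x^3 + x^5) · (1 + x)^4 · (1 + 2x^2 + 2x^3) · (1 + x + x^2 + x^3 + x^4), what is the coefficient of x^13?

41

(1 - x^3 + x^5) has coefficients 1,0,0,-1,0,1 for degrees 0…5.
(1 + x)^4 has coefficients 1,4,6,4,1,0,0,0,0,0,0,0,0,0 for degrees 0…13.
Multiplying by (1 + 2x^2 + 2x^3) gives running coefficients 1,4,8,14,21,20,10,2,0,0,0,0,0,0 for degrees 0…13.
Finally multiplying by (1 + x + x^2 + x^3 + x^4), the product of all factors after the first has coefficients 1,5,13,27,48,67,73,67,53,32,12,2,0,0 for degrees 0…13.
[x^13] = 1·0 − 1·12 + 1·53 = 41.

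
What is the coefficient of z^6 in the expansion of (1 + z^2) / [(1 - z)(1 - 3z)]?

The denominator gives the recurrence a_n = 4a_(n−1) − 3a_(n−2) for n ≥ 3; the numerator fixes a_0 = 1, a_1 = 4, a_2 = 14.
Iterating: 1, 4, 14, 44, 134, 404, 1214, so a_6 = 1214.

1214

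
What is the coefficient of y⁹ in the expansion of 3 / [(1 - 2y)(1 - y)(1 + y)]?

Partial fractions give a closed form: a_n = (4)·2^n + (-3/2)·1^n + (1/2)·(-1)^n.
At n = 9: a_9 = 2046.

2046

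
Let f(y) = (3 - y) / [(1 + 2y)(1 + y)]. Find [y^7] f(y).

Partial fractions give a closed form: a_n = (7)·(-2)^n + (-4)·(-1)^n.
At n = 7: a_7 = -892.

-892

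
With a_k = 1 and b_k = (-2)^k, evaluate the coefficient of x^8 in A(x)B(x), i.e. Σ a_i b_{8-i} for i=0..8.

171

This is [x^8] in the product of the two ordinary generating functions.
Σ = 1·256 + 1·(-128) + 1·64 + 1·(-32) + 1·16 + 1·(-8) + 1·4 + 1·(-2) + 1·1 = 171.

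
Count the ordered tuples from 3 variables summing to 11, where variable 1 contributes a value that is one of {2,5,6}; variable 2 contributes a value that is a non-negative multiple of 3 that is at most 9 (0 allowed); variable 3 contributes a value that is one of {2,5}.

2

The generating function for the choices is (q^2 + q^5 + q^6)·(1 + q^3 + q^6 + q^9)·(q^2 + q^5); the count is [q^11].
(q^2 + q^5 + q^6) has coefficients 0,0,1,0,0,1,1 for degrees 0…6.
(1 + q^3 + q^6 + q^9) has coefficients 1,0,0,1,0,0,1,0,0,1,0,0 for degrees 0…11.
Finally multiplying by (q^2 + q^5), the product of all factors after the first has coefficients 0,0,1,0,0,2,0,0,2,0,0,2 for degrees 0…11.
[q^11] = 1·0 + 1·0 + 1·2 = 2.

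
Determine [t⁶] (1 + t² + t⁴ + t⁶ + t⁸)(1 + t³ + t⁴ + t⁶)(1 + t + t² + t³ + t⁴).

8

(1 + t² + t⁴ + t⁶ + t⁸) has coefficients 1,0,1,0,1,0,1 for degrees 0…6.
(1 + t³ + t⁴ + t⁶) has coefficients 1,0,0,1,1,0,1 for degrees 0…6.
Finally multiplying by (1 + t + t² + t³ + t⁴), the product of all factors after the first has coefficients 1,1,1,2,3,2,3 for degrees 0…6.
[t⁶] = 1·3 + 1·3 + 1·1 + 1·1 = 8.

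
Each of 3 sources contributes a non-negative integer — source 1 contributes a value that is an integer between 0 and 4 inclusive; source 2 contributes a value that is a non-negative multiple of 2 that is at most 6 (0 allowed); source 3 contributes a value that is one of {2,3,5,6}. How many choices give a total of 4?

The generating function for the choices is (1 + t + t^2 + t^3 + t^4)·(1 + t^2 + t^4 + t^6)·(t^2 + t^3 + t^5 + t^6); the count is [t^4].
(1 + t + t^2 + t^3 + t^4) has coefficients 1,1,1,1,1 for degrees 0…4.
(1 + t^2 + t^4 + t^6) has coefficients 1,0,1,0,1 for degrees 0…4.
Finally multiplying by (t^2 + t^3 + t^5 + t^6), the product of all factors after the first has coefficients 0,0,1,1,1 for degrees 0…4.
[t^4] = 1·1 + 1·1 + 1·1 + 1·0 + 1·0 = 3.

3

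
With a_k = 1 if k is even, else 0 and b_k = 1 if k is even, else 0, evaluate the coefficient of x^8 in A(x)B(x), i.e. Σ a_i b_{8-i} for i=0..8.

5

Write out a_i and b_{8-i} for i = 0,…,8 and sum the products.
Σ = 1·1 + 0·0 + 1·1 + 0·0 + 1·1 + 0·0 + 1·1 + 0·0 + 1·1 = 5.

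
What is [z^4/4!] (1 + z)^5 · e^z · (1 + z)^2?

The EGF product rule gives c_4 = Σ_{k_1+k_2+k_3=4} C(4; k_1,k_2,k_3) · ∏ g_i(k_i), where (1+z)^5 gives the falling factorial (5)_k; e^z gives (1)^k; (1+z)^2 gives the falling factorial (2)_k.
g_1(k) for k = 0…4: 1, 5, 20, 60, 120.
g_2(k) for k = 0…4: 1, 1, 1, 1, 1.
g_3(k) for k = 0…4: 1, 2, 2, 0, 0.
First combine the last two factors: h(k) = Σ_j C(k,j)·g_2(j)·g_3(k−j) for k = 0…4: 1, 3, 7, 13, 21.
c_4 = Σ_k C(4,k)·g_1(k)·h(4−k) = 1·1·21 + 4·5·13 + 6·20·7 + 4·60·3 + 1·120·1 = 21 + 260 + 840 + 720 + 120 = 1961.

1961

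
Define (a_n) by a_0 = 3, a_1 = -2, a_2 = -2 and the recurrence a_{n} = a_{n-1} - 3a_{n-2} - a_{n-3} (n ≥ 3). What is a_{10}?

The ordinary generating function has denominator 1 - t + 3t^2 + t^3.
Iterating the recurrence: a_0,…,a_{10} = 3, -2, -2, 1, 9, 8, -20, -53, -1, 178, 234.

234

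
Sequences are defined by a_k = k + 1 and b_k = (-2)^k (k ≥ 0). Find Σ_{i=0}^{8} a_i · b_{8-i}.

This is [x^8] in the product of the two ordinary generating functions.
Σ = 1·256 + 2·(-128) + 3·64 + 4·(-32) + 5·16 + 6·(-8) + 7·4 + 8·(-2) + 9·1 = 117.

117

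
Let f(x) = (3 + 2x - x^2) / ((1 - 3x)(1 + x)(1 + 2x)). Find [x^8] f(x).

Partial fractions give a closed form: a_n = (8/5)·3^n + (7/5)·(-2)^n.
At n = 8: a_8 = 10856.

10856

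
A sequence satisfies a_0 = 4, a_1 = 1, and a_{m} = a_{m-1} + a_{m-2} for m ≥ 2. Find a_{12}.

500

The ordinary generating function has denominator 1 - z - z^2.
Iterating the recurrence: a_0,…,a_{12} = 4, 1, 5, 6, 11, 17, 28, 45, 73, 118, 191, 309, 500.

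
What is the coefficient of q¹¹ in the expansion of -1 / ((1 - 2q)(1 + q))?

Partial fractions give a closed form: a_n = (-2/3)·2^n + (-1/3)·(-1)^n.
At n = 11: a_11 = -1365.

-1365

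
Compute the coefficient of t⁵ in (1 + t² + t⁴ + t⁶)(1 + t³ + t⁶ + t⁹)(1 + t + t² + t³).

(1 + t² + t⁴ + t⁶) has coefficients 1,0,1,0,1,0 for degrees 0…5.
(1 + t³ + t⁶ + t⁹) has coefficients 1,0,0,1,0,0 for degrees 0…5.
Finally multiplying by (1 + t + t² + t³), the product of all factors after the first has coefficients 1,1,1,2,1,1 for degrees 0…5.
[t⁵] = 1·1 + 1·2 + 1·1 = 4.

4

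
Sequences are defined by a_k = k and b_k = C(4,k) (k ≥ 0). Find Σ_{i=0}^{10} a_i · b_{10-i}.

This is [x^10] in the product of the two ordinary generating functions.
Σ = 0·0 + 1·0 + 2·0 + 3·0 + 4·0 + 5·0 + 6·1 + 7·4 + 8·6 + 9·4 + 10·1 = 128.

128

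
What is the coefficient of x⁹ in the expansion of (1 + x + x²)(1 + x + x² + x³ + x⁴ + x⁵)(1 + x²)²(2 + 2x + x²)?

(1 + x + x²) has coefficients 1,1,1 for degrees 0…2.
(1 + x + x² + x³ + x⁴ + x⁵) has coefficients 1,1,1,1,1,1,0,0,0,0 for degrees 0…9.
Multiplying by (1 + x²)² gives running coefficients 1,1,3,3,4,4,3,3,1,1 for degrees 0…9.
Finally multiplying by (2 + 2x + x²), the product of all factors after the first has coefficients 2,4,9,13,17,19,18,16,11,7 for degrees 0…9.
[x⁹] = 1·7 + 1·11 + 1·16 = 34.

34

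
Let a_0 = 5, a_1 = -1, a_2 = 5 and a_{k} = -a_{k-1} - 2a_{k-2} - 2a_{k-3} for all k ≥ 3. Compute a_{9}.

The ordinary generating function has denominator 1 + q + 2q^2 + 2q^3.
Iterating the recurrence: a_0,…,a_{9} = 5, -1, 5, -13, 5, 11, 5, -37, 5, 59.

59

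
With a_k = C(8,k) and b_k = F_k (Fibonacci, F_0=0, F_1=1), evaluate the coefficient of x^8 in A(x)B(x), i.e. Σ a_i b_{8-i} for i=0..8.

The convolution is the t^8 coefficient of A(t)B(t).
Σ = 1·21 + 8·13 + 28·8 + 56·5 + 70·3 + 56·2 + 28·1 + 8·1 + 1·0 = 987.

987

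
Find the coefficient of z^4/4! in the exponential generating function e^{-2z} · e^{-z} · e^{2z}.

The EGF product rule gives c_4 = Σ_{k_1+k_2+k_3=4} C(4; k_1,k_2,k_3) · ∏ g_i(k_i), where e^{-2z} gives (-2)^k; e^{-z} gives (-1)^k; e^{2z} gives (2)^k.
g_1(k) for k = 0…4: 1, -2, 4, -8, 16.
g_2(k) for k = 0…4: 1, -1, 1, -1, 1.
g_3(k) for k = 0…4: 1, 2, 4, 8, 16.
First combine the last two factors: h(k) = Σ_j C(k,j)·g_2(j)·g_3(k−j) for k = 0…4: 1, 1, 1, 1, 1.
c_4 = Σ_k C(4,k)·g_1(k)·h(4−k) = 1·1·1 + 4·(-2)·1 + 6·4·1 + 4·(-8)·1 + 1·16·1 = 1 − 8 + 24 − 32 + 16 = 1.

1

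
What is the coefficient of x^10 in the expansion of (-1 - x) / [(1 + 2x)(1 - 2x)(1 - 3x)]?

Partial fractions give a closed form: a_n = (-1/10)·(-2)^n + (3/2)·2^n + (-12/5)·3^n.
At n = 10: a_10 = -140284.

-140284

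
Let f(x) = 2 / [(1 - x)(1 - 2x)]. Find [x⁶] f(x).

Partial fractions give a closed form: a_n = (-2)·1^n + (4)·2^n.
At n = 6: a_6 = 254.

254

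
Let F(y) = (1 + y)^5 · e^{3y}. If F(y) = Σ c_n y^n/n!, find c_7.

The EGF product rule gives c_7 = Σ_{k_1+k_2=7} C(7; k_1,k_2) · ∏ g_i(k_i), where (1+y)^5 gives the falling factorial (5)_k; e^{3y} gives (3)^k.
g_1(k) for k = 0…7: 1, 5, 20, 60, 120, 120, 0, 0.
g_2(k) for k = 0…7: 1, 3, 9, 27, 81, 243, 729, 2187.
c_7 = Σ_k C(7,k)·g_1(k)·g_2(7−k) = 1·1·2187 + 7·5·729 + 21·20·243 + 35·60·81 + 35·120·27 + 21·120·9 = 2187 + 25515 + 102060 + 170100 + 113400 + 22680 = 435942.

435942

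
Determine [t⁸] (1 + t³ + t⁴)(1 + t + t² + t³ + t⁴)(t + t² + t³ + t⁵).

8

(1 + t³ + t⁴) has coefficients 1,0,0,1,1 for degrees 0…4.
(1 + t + t² + t³ + t⁴) has coefficients 1,1,1,1,1,0,0,0,0 for degrees 0…8.
Finally multiplying by (t + t² + t³ + t⁵), the product of all factors after the first has coefficients 0,1,2,3,3,4,3,2,1 for degrees 0…8.
[t⁸] = 1·1 + 1·4 + 1·3 = 8.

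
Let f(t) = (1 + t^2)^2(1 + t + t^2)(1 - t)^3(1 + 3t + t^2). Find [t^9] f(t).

(1 + t^2)^2 has coefficients 1,0,2,0,1 for degrees 0…4.
(1 + t + t^2) has coefficients 1,1,1,0,0,0,0,0,0,0 for degrees 0…9.
Multiplying by (1 - t)^3 gives running coefficients 1,-2,1,-1,2,-1,0,0,0,0 for degrees 0…9.
Finally multiplying by (1 + 3t + t^2), the product of all factors after the first has coefficients 1,1,-4,0,0,4,-1,-1,0,0 for degrees 0…9.
[t^9] = 1·0 + 2·(-1) + 1·4 = 2.

2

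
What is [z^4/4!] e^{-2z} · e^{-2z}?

256

The EGF product rule gives c_4 = Σ_{k_1+k_2=4} C(4; k_1,k_2) · ∏ g_i(k_i), where e^{-2z} gives (-2)^k; e^{-2z} gives (-2)^k.
g_1(k) for k = 0…4: 1, -2, 4, -8, 16.
g_2(k) for k = 0…4: 1, -2, 4, -8, 16.
c_4 = Σ_k C(4,k)·g_1(k)·g_2(4−k) = 1·1·16 + 4·(-2)·(-8) + 6·4·4 + 4·(-8)·(-2) + 1·16·1 = 16 + 64 + 96 + 64 + 16 = 256.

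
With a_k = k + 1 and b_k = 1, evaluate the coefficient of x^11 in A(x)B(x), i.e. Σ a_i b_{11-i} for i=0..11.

The convolution is the x^11 coefficient of A(x)B(x).
Σ = 1·1 + 2·1 + 3·1 + 4·1 + 5·1 + 6·1 + 7·1 + 8·1 + 9·1 + 10·1 + 11·1 + 12·1 = 78.

78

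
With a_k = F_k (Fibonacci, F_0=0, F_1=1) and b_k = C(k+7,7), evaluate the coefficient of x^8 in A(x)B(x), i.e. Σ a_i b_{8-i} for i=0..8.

8735

This is [x^8] in the product of the two ordinary generating functions.
Σ = 0·6435 + 1·3432 + 1·1716 + 2·792 + 3·330 + 5·120 + 8·36 + 13·8 + 21·1 = 8735.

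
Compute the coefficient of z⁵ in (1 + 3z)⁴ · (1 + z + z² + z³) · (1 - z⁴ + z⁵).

(1 + 3z)⁴ has coefficients 1,12,54,108,81 for degrees 0…4.
(1 + z + z² + z³) has coefficients 1,1,1,1,0,0 for degrees 0…5.
Finally multiplying by (1 - z⁴ + z⁵), the product of all factors after the first has coefficients 1,1,1,1,-1,0 for degrees 0…5.
[z⁵] = 1·0 + 12·(-1) + 54·1 + 108·1 + 81·1 = 231.

231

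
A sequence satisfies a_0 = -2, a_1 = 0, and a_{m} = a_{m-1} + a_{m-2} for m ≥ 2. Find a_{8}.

The ordinary generating function has denominator 1 - q - q^2.
Iterating the recurrence: a_0,…,a_{8} = -2, 0, -2, -2, -4, -6, -10, -16, -26.

-26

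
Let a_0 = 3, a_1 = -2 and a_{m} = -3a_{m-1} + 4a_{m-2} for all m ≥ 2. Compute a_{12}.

The ordinary generating function has denominator 1 + 3x - 4x^2.
Iterating the recurrence: a_0,…,a_{12} = 3, -2, 18, -62, 258, -1022, 4098, -16382, 65538, -262142, 1048578, -4194302, 16777218.

16777218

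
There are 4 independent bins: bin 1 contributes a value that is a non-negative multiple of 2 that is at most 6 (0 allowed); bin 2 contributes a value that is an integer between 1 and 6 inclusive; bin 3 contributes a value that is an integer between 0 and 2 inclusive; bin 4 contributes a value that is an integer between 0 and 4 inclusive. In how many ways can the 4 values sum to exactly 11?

The generating function for the choices is (1 + z^2 + z^4 + z^6)·(z + z^2 + z^3 + z^4 + z^5 + z^6)·(1 + z + z^2)·(1 + z + z^2 + z^3 + z^4); the count is [z^11].
(1 + z^2 + z^4 + z^6) has coefficients 1,0,1,0,1,0,1 for degrees 0…6.
(z + z^2 + z^3 + z^4 + z^5 + z^6) has coefficients 0,1,1,1,1,1,1,0,0,0,0,0 for degrees 0…11.
Multiplying by (1 + z + z^2) gives running coefficients 0,1,2,3,3,3,3,2,1,0,0,0 for degrees 0…11.
Finally multiplying by (1 + z + z^2 + z^3 + z^4), the product of all factors after the first has coefficients 0,1,3,6,9,12,14,14,12,9,6,3 for degrees 0…11.
[z^11] = 1·3 + 1·9 + 1·14 + 1·12 = 38.

38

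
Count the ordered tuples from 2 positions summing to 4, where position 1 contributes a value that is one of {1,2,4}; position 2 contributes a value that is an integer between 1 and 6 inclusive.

2

The generating function for the choices is (q + q^2 + q^4)·(q + q^2 + q^3 + q^4 + q^5 + q^6); the count is [q^4].
(q + q^2 + q^4) has coefficients 0,1,1,0,1 for degrees 0…4.
(q + q^2 + q^3 + q^4 + q^5 + q^6) has coefficients 0,1,1,1,1 for degrees 0…4.
[q^4] = 1·1 + 1·1 + 1·0 = 2.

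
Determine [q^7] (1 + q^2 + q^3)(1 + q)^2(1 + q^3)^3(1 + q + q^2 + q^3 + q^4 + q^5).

(1 + q^2 + q^3) has coefficients 1,0,1,1 for degrees 0…3.
(1 + q)^2 has coefficients 1,2,1,0,0,0,0,0 for degrees 0…7.
Multiplying by (1 + q^3)^3 gives running coefficients 1,2,1,3,6,3,3,6 for degrees 0…7.
Finally multiplying by (1 + q + q^2 + q^3 + q^4 + q^5), the product of all factors after the first has coefficients 1,3,4,7,13,16,18,22 for degrees 0…7.
[q^7] = 1·22 + 1·16 + 1·13 = 51.

51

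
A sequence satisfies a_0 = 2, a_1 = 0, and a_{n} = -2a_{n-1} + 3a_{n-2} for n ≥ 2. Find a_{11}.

The ordinary generating function has denominator 1 + 2q - 3q^2.
Iterating the recurrence: a_0,…,a_{11} = 2, 0, 6, -12, 42, -120, 366, -1092, 3282, -9840, 29526, -88572.

-88572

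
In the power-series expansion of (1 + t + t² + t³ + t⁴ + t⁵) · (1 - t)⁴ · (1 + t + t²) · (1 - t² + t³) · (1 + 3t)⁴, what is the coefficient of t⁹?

-95

(1 + t + t² + t³ + t⁴ + t⁵) has coefficients 1,1,1,1,1,1 for degrees 0…5.
(1 - t)⁴ has coefficients 1,-4,6,-4,1,0,0,0,0,0 for degrees 0…9.
Multiplying by (1 + t + t²) gives running coefficients 1,-3,3,-2,3,-3,1,0,0,0 for degrees 0…9.
Multiplying by (1 - t² + t³) gives running coefficients 1,-3,2,2,-3,2,-4,6,-4,1 for degrees 0…9.
Finally multiplying by (1 + 3t)⁴, the product of all factors after the first has coefficients 1,9,20,-28,-114,47,236,-96,-175,7 for degrees 0…9.
[t⁹] = 1·7 + 1·(-175) + 1·(-96) + 1·236 + 1·47 + 1·(-114) = -95.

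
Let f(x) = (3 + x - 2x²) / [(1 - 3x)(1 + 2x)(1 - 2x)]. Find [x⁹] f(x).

108484

Partial fractions give a closed form: a_n = (28/5)·3^n + (2/5)·(-2)^n + (-3)·2^n.
At n = 9: a_9 = 108484.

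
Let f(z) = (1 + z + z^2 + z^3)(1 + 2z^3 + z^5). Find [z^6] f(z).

(1 + z + z^2 + z^3) has coefficients 1,1,1,1 for degrees 0…3.
(1 + 2z^3 + z^5) has coefficients 1,0,0,2,0,1,0 for degrees 0…6.
[z^6] = 1·0 + 1·1 + 1·0 + 1·2 = 3.

3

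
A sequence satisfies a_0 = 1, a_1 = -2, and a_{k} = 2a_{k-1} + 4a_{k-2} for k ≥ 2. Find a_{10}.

-21504

The ordinary generating function has denominator 1 - 2q - 4q^2.
Iterating the recurrence: a_0,…,a_{10} = 1, -2, 0, -8, -16, -64, -192, -640, -2048, -6656, -21504.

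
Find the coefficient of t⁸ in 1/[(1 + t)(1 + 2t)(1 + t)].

1013

The denominator gives the recurrence a_n = −4a_(n−1) − 5a_(n−2) − 2a_(n−3) for n ≥ 3; the numerator fixes a_0 = 1, a_1 = -4, a_2 = 11.
Iterating: 1, -4, 11, -26, 57, -120, 247, -502, 1013, so a_8 = 1013.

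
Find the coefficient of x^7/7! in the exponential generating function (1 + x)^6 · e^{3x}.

1017495

The EGF product rule gives c_7 = Σ_{k_1+k_2=7} C(7; k_1,k_2) · ∏ g_i(k_i), where (1+x)^6 gives the falling factorial (6)_k; e^{3x} gives (3)^k.
g_1(k) for k = 0…7: 1, 6, 30, 120, 360, 720, 720, 0.
g_2(k) for k = 0…7: 1, 3, 9, 27, 81, 243, 729, 2187.
c_7 = Σ_k C(7,k)·g_1(k)·g_2(7−k) = 1·1·2187 + 7·6·729 + 21·30·243 + 35·120·81 + 35·360·27 + 21·720·9 + 7·720·3 = 2187 + 30618 + 153090 + 340200 + 340200 + 136080 + 15120 = 1017495.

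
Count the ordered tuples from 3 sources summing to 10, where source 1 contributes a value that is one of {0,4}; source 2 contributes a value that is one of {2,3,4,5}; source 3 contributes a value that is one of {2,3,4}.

3

The generating function for the choices is (1 + x⁴)·(x² + x³ + x⁴ + x⁵)·(x² + x³ + x⁴); the count is [x¹⁰].
(1 + x⁴) has coefficients 1,0,0,0,1 for degrees 0…4.
(x² + x³ + x⁴ + x⁵) has coefficients 0,0,1,1,1,1,0,0,0,0,0 for degrees 0…10.
Finally multiplying by (x² + x³ + x⁴), the product of all factors after the first has coefficients 0,0,0,0,1,2,3,3,2,1,0 for degrees 0…10.
[x¹⁰] = 1·0 + 1·3 = 3.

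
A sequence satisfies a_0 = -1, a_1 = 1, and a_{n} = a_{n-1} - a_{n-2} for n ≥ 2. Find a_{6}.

The ordinary generating function has denominator 1 - q + q^2.
Iterating the recurrence: a_0,…,a_{6} = -1, 1, 2, 1, -1, -2, -1.

-1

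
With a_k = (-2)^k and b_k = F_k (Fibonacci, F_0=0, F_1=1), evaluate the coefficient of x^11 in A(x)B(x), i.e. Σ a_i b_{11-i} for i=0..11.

The convolution is the t^11 coefficient of A(t)B(t).
Σ = 1·89 − 2·55 + 4·34 − 8·21 + 16·13 − 32·8 + 64·5 − 128·3 + 256·2 − 512·1 + 1024·1 − 2048·0 = 859.

859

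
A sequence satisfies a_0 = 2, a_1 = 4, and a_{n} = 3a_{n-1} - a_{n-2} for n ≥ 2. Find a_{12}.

150050

The ordinary generating function has denominator 1 - 3y + y^2.
Iterating the recurrence: a_0,…,a_{12} = 2, 4, 10, 26, 68, 178, 466, 1220, 3194, 8362, 21892, 57314, 150050.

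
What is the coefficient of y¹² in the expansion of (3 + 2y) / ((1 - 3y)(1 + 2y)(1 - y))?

The denominator gives the recurrence a_n = 2a_(n−1) + 5a_(n−2) − 6a_(n−3) for n ≥ 3; the numerator fixes a_0 = 3, a_1 = 8, a_2 = 31.
Iterating: 3, 8, 31, 84, 275, 784, 2439, 7148, 21787, 64680, 195407, 583492, 1755939, so a_12 = 1755939.

1755939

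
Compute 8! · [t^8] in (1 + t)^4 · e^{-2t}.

1536

The EGF product rule gives c_8 = Σ_{k_1+k_2=8} C(8; k_1,k_2) · ∏ g_i(k_i), where (1+t)^4 gives the falling factorial (4)_k; e^{-2t} gives (-2)^k.
g_1(k) for k = 0…8: 1, 4, 12, 24, 24, 0, 0, 0, 0.
g_2(k) for k = 0…8: 1, -2, 4, -8, 16, -32, 64, -128, 256.
c_8 = Σ_k C(8,k)·g_1(k)·g_2(8−k) = 1·1·256 + 8·4·(-128) + 28·12·64 + 56·24·(-32) + 70·24·16 = 256 − 4096 + 21504 − 43008 + 26880 = 1536.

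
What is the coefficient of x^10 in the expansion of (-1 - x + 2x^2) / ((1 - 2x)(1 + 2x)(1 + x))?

-342

Partial fractions give a closed form: a_n = (-1/3)·2^n + (-2/3)·(-1)^n.
At n = 10: a_10 = -342.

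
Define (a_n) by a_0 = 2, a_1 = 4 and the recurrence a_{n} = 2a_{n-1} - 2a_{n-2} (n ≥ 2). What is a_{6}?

-16

The ordinary generating function has denominator 1 - 2t + 2t^2.
Iterating the recurrence: a_0,…,a_{6} = 2, 4, 4, 0, -8, -16, -16.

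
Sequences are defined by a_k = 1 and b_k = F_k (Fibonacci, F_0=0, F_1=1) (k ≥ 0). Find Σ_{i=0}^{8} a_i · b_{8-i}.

54

The convolution is the x^8 coefficient of A(x)B(x).
Σ = 1·21 + 1·13 + 1·8 + 1·5 + 1·3 + 1·2 + 1·1 + 1·1 + 1·0 = 54.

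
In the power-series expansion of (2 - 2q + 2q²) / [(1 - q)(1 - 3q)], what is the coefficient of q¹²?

The denominator gives the recurrence a_n = 4a_(n−1) − 3a_(n−2) for n ≥ 3; the numerator fixes a_0 = 2, a_1 = 6, a_2 = 20.
Iterating: 2, 6, 20, 62, 188, 566, 1700, 5102, 15308, 45926, 137780, 413342, 1240028, so a_12 = 1240028.

1240028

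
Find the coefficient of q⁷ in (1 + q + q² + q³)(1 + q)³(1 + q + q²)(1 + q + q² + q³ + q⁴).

77

(1 + q + q² + q³) has coefficients 1,1,1,1 for degrees 0…3.
(1 + q)³ has coefficients 1,3,3,1,0,0,0,0 for degrees 0…7.
Multiplying by (1 + q + q²) gives running coefficients 1,4,7,7,4,1,0,0 for degrees 0…7.
Finally multiplying by (1 + q + q² + q³ + q⁴), the product of all factors after the first has coefficients 1,5,12,19,23,23,19,12 for degrees 0…7.
[q⁷] = 1·12 + 1·19 + 1·23 + 1·23 = 77.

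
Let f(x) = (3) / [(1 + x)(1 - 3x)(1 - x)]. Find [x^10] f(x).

Partial fractions give a closed form: a_n = (3/8)·(-1)^n + (27/8)·3^n + (-3/4)·1^n.
At n = 10: a_10 = 199290.

199290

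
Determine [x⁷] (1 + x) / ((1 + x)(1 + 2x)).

-128

Partial fractions give a closed form: a_n = (1)·(-2)^n.
At n = 7: a_7 = -128.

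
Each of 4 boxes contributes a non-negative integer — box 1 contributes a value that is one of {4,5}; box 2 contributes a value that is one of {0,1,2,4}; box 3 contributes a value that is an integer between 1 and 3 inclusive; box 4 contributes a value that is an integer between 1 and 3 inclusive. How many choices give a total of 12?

The generating function for the choices is (t^4 + t^5)·(1 + t + t^2 + t^4)·(t + t^2 + t^3)·(t + t^2 + t^3); the count is [t^12].
(t^4 + t^5) has coefficients 0,0,0,0,1,1 for degrees 0…5.
(1 + t + t^2 + t^4) has coefficients 1,1,1,0,1,0,0,0,0,0,0,0,0 for degrees 0…12.
Multiplying by (t + t^2 + t^3) gives running coefficients 0,1,2,3,2,2,1,1,0,0,0,0,0 for degrees 0…12.
Finally multiplying by (t + t^2 + t^3), the product of all factors after the first has coefficients 0,0,1,3,6,7,7,5,4,2,1,0,0 for degrees 0…12.
[t^12] = 1·4 + 1·5 = 9.

9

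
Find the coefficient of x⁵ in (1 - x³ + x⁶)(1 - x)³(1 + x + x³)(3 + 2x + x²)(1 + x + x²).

(1 - x³ + x⁶) has coefficients 1,0,0,-1,0,0 for degrees 0…5.
(1 - x)³ has coefficients 1,-3,3,-1,0,0 for degrees 0…5.
Multiplying by (1 + x + x³) gives running coefficients 1,-2,0,3,-4,3 for degrees 0…5.
Multiplying by (3 + 2x + x²) gives running coefficients 3,-4,-3,7,-6,4 for degrees 0…5.
Finally multiplying by (1 + x + x²), the product of all factors after the first has coefficients 3,-1,-4,0,-2,5 for degrees 0…5.
[x⁵] = 1·5 − 1·(-4) = 9.

9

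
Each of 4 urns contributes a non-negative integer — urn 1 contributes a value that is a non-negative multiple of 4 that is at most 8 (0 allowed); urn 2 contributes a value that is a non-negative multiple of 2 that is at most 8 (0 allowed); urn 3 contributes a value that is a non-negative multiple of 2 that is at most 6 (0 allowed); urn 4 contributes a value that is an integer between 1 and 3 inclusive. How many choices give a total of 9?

The generating function for the choices is (1 + t⁴ + t⁸)·(1 + t² + t⁴ + t⁶ + t⁸)·(1 + t² + t⁴ + t⁶)·(t + t² + t³); the count is [t⁹].
(1 + t⁴ + t⁸) has coefficients 1,0,0,0,1,0,0,0,1 for degrees 0…8.
(1 + t² + t⁴ + t⁶ + t⁸) has coefficients 1,0,1,0,1,0,1,0,1,0 for degrees 0…9.
Multiplying by (1 + t² + t⁴ + t⁶) gives running coefficients 1,0,2,0,3,0,4,0,4,0 for degrees 0…9.
Finally multiplying by (t + t² + t³), the product of all factors after the first has coefficients 0,1,1,3,2,5,3,7,4,8 for degrees 0…9.
[t⁹] = 1·8 + 1·5 + 1·1 = 14.

14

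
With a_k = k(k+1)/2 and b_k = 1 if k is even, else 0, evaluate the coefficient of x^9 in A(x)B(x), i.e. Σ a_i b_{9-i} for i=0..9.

95

The convolution is the x^9 coefficient of A(x)B(x).
Σ = 0·0 + 1·1 + 3·0 + 6·1 + 10·0 + 15·1 + 21·0 + 28·1 + 36·0 + 45·1 = 95.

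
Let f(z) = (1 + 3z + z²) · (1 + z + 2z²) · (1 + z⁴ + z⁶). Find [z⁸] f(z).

(1 + 3z + z²) has coefficients 1,3,1 for degrees 0…2.
(1 + z + 2z²) has coefficients 1,1,2,0,0,0,0,0,0 for degrees 0…8.
Finally multiplying by (1 + z⁴ + z⁶), the product of all factors after the first has coefficients 1,1,2,0,1,1,3,1,2 for degrees 0…8.
[z⁸] = 1·2 + 3·1 + 1·3 = 8.

8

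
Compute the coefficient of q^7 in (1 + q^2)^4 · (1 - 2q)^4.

(1 + q^2)^4 has coefficients 1,0,4,0,6,0,4,0 for degrees 0…7.
(1 - 2q)^4 has coefficients 1,-8,24,-32,16,0,0,0 for degrees 0…7.
[q^7] = 1·0 + 4·0 + 6·(-32) + 4·(-8) = -224.

-224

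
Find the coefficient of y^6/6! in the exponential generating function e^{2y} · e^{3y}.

15625

The EGF product rule gives c_6 = Σ_{k_1+k_2=6} C(6; k_1,k_2) · ∏ g_i(k_i), where e^{2y} gives (2)^k; e^{3y} gives (3)^k.
g_1(k) for k = 0…6: 1, 2, 4, 8, 16, 32, 64.
g_2(k) for k = 0…6: 1, 3, 9, 27, 81, 243, 729.
c_6 = Σ_k C(6,k)·g_1(k)·g_2(6−k) = 1·1·729 + 6·2·243 + 15·4·81 + 20·8·27 + 15·16·9 + 6·32·3 + 1·64·1 = 729 + 2916 + 4860 + 4320 + 2160 + 576 + 64 = 15625.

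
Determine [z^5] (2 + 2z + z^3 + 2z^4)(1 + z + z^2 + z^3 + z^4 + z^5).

(2 + 2z + z^3 + 2z^4) has coefficients 2,2,0,1,2 for degrees 0…4.
(1 + z + z^2 + z^3 + z^4 + z^5) has coefficients 1,1,1,1,1,1 for degrees 0…5.
[z^5] = 2·1 + 2·1 + 1·1 + 2·1 = 7.

7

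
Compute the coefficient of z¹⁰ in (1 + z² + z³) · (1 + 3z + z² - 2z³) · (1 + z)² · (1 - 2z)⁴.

(1 + z² + z³) has coefficients 1,0,1,1 for degrees 0…3.
(1 + 3z + z² - 2z³) has coefficients 1,3,1,-2,0,0,0,0,0,0,0 for degrees 0…10.
Multiplying by (1 + z)² gives running coefficients 1,5,8,3,-3,-2,0,0,0,0,0 for degrees 0…10.
Finally multiplying by (1 - 2z)⁴, the product of all factors after the first has coefficients 1,-3,-8,27,21,-82,-24,96,16,-32,0 for degrees 0…10.
[z¹⁰] = 1·0 + 1·16 + 1·96 = 112.

112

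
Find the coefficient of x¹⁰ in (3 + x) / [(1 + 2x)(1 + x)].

5118

The denominator gives the recurrence a_n = −3a_(n−1) − 2a_(n−2) for n ≥ 2; the numerator fixes a_0 = 3, a_1 = -8.
Iterating: 3, -8, 18, -38, 78, -158, 318, -638, 1278, -2558, 5118, so a_10 = 5118.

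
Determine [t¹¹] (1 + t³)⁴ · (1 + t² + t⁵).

(1 + t³)⁴ has coefficients 1,0,0,4,0,0,6,0,0,4,0,0 for degrees 0…11.
(1 + t² + t⁵) has coefficients 1,0,1,0,0,1,0,0,0,0,0,0 for degrees 0…11.
[t¹¹] = 1·0 + 4·0 + 6·1 + 4·1 = 10.

10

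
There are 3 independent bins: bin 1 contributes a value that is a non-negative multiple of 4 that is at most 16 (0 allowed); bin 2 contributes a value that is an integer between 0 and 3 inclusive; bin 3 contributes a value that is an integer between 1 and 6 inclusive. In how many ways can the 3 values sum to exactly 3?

3

The generating function for the choices is (1 + y^4 + y^8 + y^12 + y^16)·(1 + y + y^2 + y^3)·(y + y^2 + y^3 + y^4 + y^5 + y^6); the count is [y^3].
(1 + y^4 + y^8 + y^12 + y^16) has coefficients 1,0,0,0 for degrees 0…3.
(1 + y + y^2 + y^3) has coefficients 1,1,1,1 for degrees 0…3.
Finally multiplying by (y + y^2 + y^3 + y^4 + y^5 + y^6), the product of all factors after the first has coefficients 0,1,2,3 for degrees 0…3.
[y^3] = 1·3 = 3.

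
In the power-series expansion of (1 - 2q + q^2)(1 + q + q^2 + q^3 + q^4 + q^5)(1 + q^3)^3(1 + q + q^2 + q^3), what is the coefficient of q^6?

2

(1 - 2q + q^2) has coefficients 1,-2,1 for degrees 0…2.
(1 + q + q^2 + q^3 + q^4 + q^5) has coefficients 1,1,1,1,1,1,0 for degrees 0…6.
Multiplying by (1 + q^3)^3 gives running coefficients 1,1,1,4,4,4,6 for degrees 0…6.
Finally multiplying by (1 + q + q^2 + q^3), the product of all factors after the first has coefficients 1,2,3,7,10,13,18 for degrees 0…6.
[q^6] = 1·18 − 2·13 + 1·10 = 2.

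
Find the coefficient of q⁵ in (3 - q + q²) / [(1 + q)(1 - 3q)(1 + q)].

372

The denominator gives the recurrence a_n = a_(n−1) + 5a_(n−2) + 3a_(n−3) for n ≥ 3; the numerator fixes a_0 = 3, a_1 = 2, a_2 = 18.
Iterating: 3, 2, 18, 37, 133, 372, so a_5 = 372.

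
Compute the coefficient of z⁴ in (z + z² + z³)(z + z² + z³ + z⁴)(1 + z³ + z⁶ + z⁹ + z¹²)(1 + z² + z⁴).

(z + z² + z³) has coefficients 0,1,1,1 for degrees 0…3.
(z + z² + z³ + z⁴) has coefficients 0,1,1,1,1 for degrees 0…4.
Multiplying by (1 + z³ + z⁶ + z⁹ + z¹²) gives running coefficients 0,1,1,1,2 for degrees 0…4.
Finally multiplying by (1 + z² + z⁴), the product of all factors after the first has coefficients 0,1,1,2,3 for degrees 0…4.
[z⁴] = 1·2 + 1·1 + 1·1 = 4.

4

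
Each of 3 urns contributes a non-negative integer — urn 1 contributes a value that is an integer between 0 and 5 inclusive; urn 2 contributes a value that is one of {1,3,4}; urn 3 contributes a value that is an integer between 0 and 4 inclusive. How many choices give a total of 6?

The generating function for the choices is (1 + y + y² + y³ + y⁴ + y⁵)·(y + y³ + y⁴)·(1 + y + y² + y³ + y⁴); the count is [y⁶].
(1 + y + y² + y³ + y⁴ + y⁵) has coefficients 1,1,1,1,1,1 for degrees 0…5.
(y + y³ + y⁴) has coefficients 0,1,0,1,1,0,0 for degrees 0…6.
Finally multiplying by (1 + y + y² + y³ + y⁴), the product of all factors after the first has coefficients 0,1,1,2,3,3,2 for degrees 0…6.
[y⁶] = 1·2 + 1·3 + 1·3 + 1·2 + 1·1 + 1·1 = 12.

12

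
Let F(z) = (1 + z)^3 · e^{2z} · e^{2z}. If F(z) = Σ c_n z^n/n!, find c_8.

1490944

The EGF product rule gives c_8 = Σ_{k_1+k_2+k_3=8} C(8; k_1,k_2,k_3) · ∏ g_i(k_i), where (1+z)^3 gives the falling factorial (3)_k; e^{2z} gives (2)^k; e^{2z} gives (2)^k.
g_1(k) for k = 0…8: 1, 3, 6, 6, 0, 0, 0, 0, 0.
g_2(k) for k = 0…8: 1, 2, 4, 8, 16, 32, 64, 128, 256.
g_3(k) for k = 0…8: 1, 2, 4, 8, 16, 32, 64, 128, 256.
First combine the last two factors: h(k) = Σ_j C(k,j)·g_2(j)·g_3(k−j) for k = 0…8: 1, 4, 16, 64, 256, 1024, 4096, 16384, 65536.
c_8 = Σ_k C(8,k)·g_1(k)·h(8−k) = 1·1·65536 + 8·3·16384 + 28·6·4096 + 56·6·1024 = 65536 + 393216 + 688128 + 344064 = 1490944.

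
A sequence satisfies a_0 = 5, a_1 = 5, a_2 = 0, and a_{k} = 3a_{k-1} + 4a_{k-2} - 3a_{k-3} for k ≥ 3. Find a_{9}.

3020

The ordinary generating function has denominator 1 - 3z - 4z^2 + 3z^3.
Iterating the recurrence: a_0,…,a_{9} = 5, 5, 0, 5, 0, 20, 45, 215, 765, 3020.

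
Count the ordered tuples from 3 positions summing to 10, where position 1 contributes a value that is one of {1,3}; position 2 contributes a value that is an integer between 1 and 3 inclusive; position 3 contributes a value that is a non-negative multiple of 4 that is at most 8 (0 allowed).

2

The generating function for the choices is (y + y^3)·(y + y^2 + y^3)·(1 + y^4 + y^8); the count is [y^10].
(y + y^3) has coefficients 0,1,0,1 for degrees 0…3.
(y + y^2 + y^3) has coefficients 0,1,1,1,0,0,0,0,0,0,0 for degrees 0…10.
Finally multiplying by (1 + y^4 + y^8), the product of all factors after the first has coefficients 0,1,1,1,0,1,1,1,0,1,1 for degrees 0…10.
[y^10] = 1·1 + 1·1 = 2.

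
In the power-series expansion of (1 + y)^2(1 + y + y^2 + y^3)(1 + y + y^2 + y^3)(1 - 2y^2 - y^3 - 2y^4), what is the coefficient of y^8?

-55

(1 + y)^2 has coefficients 1,2,1 for degrees 0…2.
(1 + y + y^2 + y^3) has coefficients 1,1,1,1,0,0,0,0,0 for degrees 0…8.
Multiplying by (1 + y + y^2 + y^3) gives running coefficients 1,2,3,4,3,2,1,0,0 for degrees 0…8.
Finally multiplying by (1 - 2y^2 - y^3 - 2y^4), the product of all factors after the first has coefficients 1,2,1,-1,-7,-13,-15,-15,-10 for degrees 0…8.
[y^8] = 1·(-10) + 2·(-15) + 1·(-15) = -55.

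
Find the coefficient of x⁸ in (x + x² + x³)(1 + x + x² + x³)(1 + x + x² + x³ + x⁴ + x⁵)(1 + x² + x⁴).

30

(x + x² + x³) has coefficients 0,1,1,1 for degrees 0…3.
(1 + x + x² + x³) has coefficients 1,1,1,1,0,0,0,0,0 for degrees 0…8.
Multiplying by (1 + x + x² + x³ + x⁴ + x⁵) gives running coefficients 1,2,3,4,4,4,3,2,1 for degrees 0…8.
Finally multiplying by (1 + x² + x⁴), the product of all factors after the first has coefficients 1,2,4,6,8,10,10,10,8 for degrees 0…8.
[x⁸] = 1·10 + 1·10 + 1·10 = 30.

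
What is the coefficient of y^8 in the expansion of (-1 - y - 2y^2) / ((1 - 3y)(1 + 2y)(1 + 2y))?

-4606

The denominator gives the recurrence a_n = −a_(n−1) + 8a_(n−2) + 12a_(n−3) for n ≥ 3; the numerator fixes a_0 = -1, a_1 = 0, a_2 = -10.
Iterating: -1, 0, -10, -2, -78, -58, -590, -810, -4606, so a_8 = -4606.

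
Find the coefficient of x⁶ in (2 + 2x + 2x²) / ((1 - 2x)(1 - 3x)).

The denominator gives the recurrence a_n = 5a_(n−1) − 6a_(n−2) for n ≥ 3; the numerator fixes a_0 = 2, a_1 = 12, a_2 = 50.
Iterating: 2, 12, 50, 178, 590, 1882, 5870, so a_6 = 5870.

5870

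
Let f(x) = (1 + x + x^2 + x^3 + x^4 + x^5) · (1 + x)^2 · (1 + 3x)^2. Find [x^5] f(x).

64

(1 + x + x^2 + x^3 + x^4 + x^5) has coefficients 1,1,1,1,1,1 for degrees 0…5.
(1 + x)^2 has coefficients 1,2,1,0,0,0 for degrees 0…5.
Finally multiplying by (1 + 3x)^2, the product of all factors after the first has coefficients 1,8,22,24,9,0 for degrees 0…5.
[x^5] = 1·0 + 1·9 + 1·24 + 1·22 + 1·8 + 1·1 = 64.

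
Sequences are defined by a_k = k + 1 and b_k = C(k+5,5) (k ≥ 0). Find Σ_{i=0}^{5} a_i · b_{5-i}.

Write out a_i and b_{5-i} for i = 0,…,5 and sum the products.
Σ = 1·252 + 2·126 + 3·56 + 4·21 + 5·6 + 6·1 = 792.

792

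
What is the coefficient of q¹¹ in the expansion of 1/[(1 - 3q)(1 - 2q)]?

The denominator gives the recurrence a_n = 5a_(n−1) − 6a_(n−2) for n ≥ 2; the numerator fixes a_0 = 1, a_1 = 5.
Iterating: 1, 5, 19, 65, 211, 665, 2059, 6305, 19171, 58025, 175099, 527345, so a_11 = 527345.

527345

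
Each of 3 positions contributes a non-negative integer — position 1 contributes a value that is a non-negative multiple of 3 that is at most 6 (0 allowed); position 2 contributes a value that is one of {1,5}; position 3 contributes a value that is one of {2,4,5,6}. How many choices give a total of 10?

3

The generating function for the choices is (1 + y³ + y⁶)·(y + y⁵)·(y² + y⁴ + y⁵ + y⁶); the count is [y¹⁰].
(1 + y³ + y⁶) has coefficients 1,0,0,1,0,0,1 for degrees 0…6.
(y + y⁵) has coefficients 0,1,0,0,0,1,0,0,0,0,0 for degrees 0…10.
Finally multiplying by (y² + y⁴ + y⁵ + y⁶), the product of all factors after the first has coefficients 0,0,0,1,0,1,1,2,0,1,1 for degrees 0…10.
[y¹⁰] = 1·1 + 1·2 + 1·0 = 3.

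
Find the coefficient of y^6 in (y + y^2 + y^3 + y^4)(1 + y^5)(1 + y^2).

(y + y^2 + y^3 + y^4) has coefficients 0,1,1,1,1 for degrees 0…4.
(1 + y^5) has coefficients 1,0,0,0,0,1,0 for degrees 0…6.
Finally multiplying by (1 + y^2), the product of all factors after the first has coefficients 1,0,1,0,0,1,0 for degrees 0…6.
[y^6] = 1·1 + 1·0 + 1·0 + 1·1 = 2.

2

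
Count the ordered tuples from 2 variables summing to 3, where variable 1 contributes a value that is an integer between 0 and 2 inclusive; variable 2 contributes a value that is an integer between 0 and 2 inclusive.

The generating function for the choices is (1 + y + y²)·(1 + y + y²); the count is [y³].
(1 + y + y²) has coefficients 1,1,1 for degrees 0…2.
(1 + y + y²) has coefficients 1,1,1,0 for degrees 0…3.
[y³] = 1·0 + 1·1 + 1·1 = 2.

2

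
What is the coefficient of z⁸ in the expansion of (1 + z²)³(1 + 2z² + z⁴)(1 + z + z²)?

15

(1 + z²)³ has coefficients 1,0,3,0,3,0,1 for degrees 0…6.
(1 + 2z² + z⁴) has coefficients 1,0,2,0,1,0,0,0,0 for degrees 0…8.
Finally multiplying by (1 + z + z²), the product of all factors after the first has coefficients 1,1,3,2,3,1,1,0,0 for degrees 0…8.
[z⁸] = 1·0 + 3·1 + 3·3 + 1·3 = 15.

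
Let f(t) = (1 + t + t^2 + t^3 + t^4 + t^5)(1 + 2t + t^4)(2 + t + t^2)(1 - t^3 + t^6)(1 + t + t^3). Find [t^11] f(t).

18

(1 + t + t^2 + t^3 + t^4 + t^5) has coefficients 1,1,1,1,1,1 for degrees 0…5.
(1 + 2t + t^4) has coefficients 1,2,0,0,1,0,0,0,0,0,0,0 for degrees 0…11.
Multiplying by (2 + t + t^2) gives running coefficients 2,5,3,2,2,1,1,0,0,0,0,0 for degrees 0…11.
Multiplying by (1 - t^3 + t^6) gives running coefficients 2,5,3,0,-3,-2,1,3,2,1,2,1 for degrees 0…11.
Finally multiplying by (1 + t + t^3), the product of all factors after the first has coefficients 2,7,8,5,2,-2,-1,1,3,4,6,5 for degrees 0…11.
[t^11] = 1·5 + 1·6 + 1·4 + 1·3 + 1·1 + 1·(-1) = 18.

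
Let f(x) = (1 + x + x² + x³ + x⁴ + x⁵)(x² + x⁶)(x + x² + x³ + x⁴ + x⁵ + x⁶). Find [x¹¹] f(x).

8

(1 + x + x² + x³ + x⁴ + x⁵) has coefficients 1,1,1,1,1,1 for degrees 0…5.
(x² + x⁶) has coefficients 0,0,1,0,0,0,1,0,0,0,0,0 for degrees 0…11.
Finally multiplying by (x + x² + x³ + x⁴ + x⁵ + x⁶), the product of all factors after the first has coefficients 0,0,0,1,1,1,1,2,2,1,1,1 for degrees 0…11.
[x¹¹] = 1·1 + 1·1 + 1·1 + 1·2 + 1·2 + 1·1 = 8.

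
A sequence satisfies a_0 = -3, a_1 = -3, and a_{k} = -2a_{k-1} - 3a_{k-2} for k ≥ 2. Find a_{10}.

591

The ordinary generating function has denominator 1 + 2t + 3t^2.
Iterating the recurrence: a_0,…,a_{10} = -3, -3, 15, -21, -3, 69, -129, 51, 285, -723, 591.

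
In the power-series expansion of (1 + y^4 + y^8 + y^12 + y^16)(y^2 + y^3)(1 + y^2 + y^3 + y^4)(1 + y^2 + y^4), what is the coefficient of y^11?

6

(1 + y^4 + y^8 + y^12 + y^16) has coefficients 1,0,0,0,1,0,0,0,1,0,0,0 for degrees 0…11.
(y^2 + y^3) has coefficients 0,0,1,1,0,0,0,0,0,0,0,0 for degrees 0…11.
Multiplying by (1 + y^2 + y^3 + y^4) gives running coefficients 0,0,1,1,1,2,2,1,0,0,0,0 for degrees 0…11.
Finally multiplying by (1 + y^2 + y^4), the product of all factors after the first has coefficients 0,0,1,1,2,3,4,4,3,3,2,1 for degrees 0…11.
[y^11] = 1·1 + 1·4 + 1·1 = 6.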